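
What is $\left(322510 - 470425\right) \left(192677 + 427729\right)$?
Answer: $-91767353490$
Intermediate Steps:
$\left(322510 - 470425\right) \left(192677 + 427729\right) = \left(-147915\right) 620406 = -91767353490$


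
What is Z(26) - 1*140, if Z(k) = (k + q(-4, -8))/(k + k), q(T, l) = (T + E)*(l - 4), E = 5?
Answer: -3633/26 ≈ -139.73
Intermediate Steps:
q(T, l) = (-4 + l)*(5 + T) (q(T, l) = (T + 5)*(l - 4) = (5 + T)*(-4 + l) = (-4 + l)*(5 + T))
Z(k) = (-12 + k)/(2*k) (Z(k) = (k + (-20 - 4*(-4) + 5*(-8) - 4*(-8)))/(k + k) = (k + (-20 + 16 - 40 + 32))/((2*k)) = (k - 12)*(1/(2*k)) = (-12 + k)*(1/(2*k)) = (-12 + k)/(2*k))
Z(26) - 1*140 = (½)*(-12 + 26)/26 - 1*140 = (½)*(1/26)*14 - 140 = 7/26 - 140 = -3633/26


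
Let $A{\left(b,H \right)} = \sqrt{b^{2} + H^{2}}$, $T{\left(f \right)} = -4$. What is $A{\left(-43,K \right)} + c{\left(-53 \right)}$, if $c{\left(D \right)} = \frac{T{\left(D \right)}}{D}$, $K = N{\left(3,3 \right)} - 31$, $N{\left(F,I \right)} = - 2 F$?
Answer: $\frac{4}{53} + \sqrt{3218} \approx 56.803$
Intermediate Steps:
$K = -37$ ($K = \left(-2\right) 3 - 31 = -6 - 31 = -37$)
$A{\left(b,H \right)} = \sqrt{H^{2} + b^{2}}$
$c{\left(D \right)} = - \frac{4}{D}$
$A{\left(-43,K \right)} + c{\left(-53 \right)} = \sqrt{\left(-37\right)^{2} + \left(-43\right)^{2}} - \frac{4}{-53} = \sqrt{1369 + 1849} - - \frac{4}{53} = \sqrt{3218} + \frac{4}{53} = \frac{4}{53} + \sqrt{3218}$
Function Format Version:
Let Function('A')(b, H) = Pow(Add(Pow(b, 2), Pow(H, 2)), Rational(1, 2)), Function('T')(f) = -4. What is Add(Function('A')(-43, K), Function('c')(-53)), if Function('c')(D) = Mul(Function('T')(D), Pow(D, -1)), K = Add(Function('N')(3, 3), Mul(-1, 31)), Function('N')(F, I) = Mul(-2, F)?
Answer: Add(Rational(4, 53), Pow(3218, Rational(1, 2))) ≈ 56.803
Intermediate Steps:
K = -37 (K = Add(Mul(-2, 3), Mul(-1, 31)) = Add(-6, -31) = -37)
Function('A')(b, H) = Pow(Add(Pow(H, 2), Pow(b, 2)), Rational(1, 2))
Function('c')(D) = Mul(-4, Pow(D, -1))
Add(Function('A')(-43, K), Function('c')(-53)) = Add(Pow(Add(Pow(-37, 2), Pow(-43, 2)), Rational(1, 2)), Mul(-4, Pow(-53, -1))) = Add(Pow(Add(1369, 1849), Rational(1, 2)), Mul(-4, Rational(-1, 53))) = Add(Pow(3218, Rational(1, 2)), Rational(4, 53)) = Add(Rational(4, 53), Pow(3218, Rational(1, 2)))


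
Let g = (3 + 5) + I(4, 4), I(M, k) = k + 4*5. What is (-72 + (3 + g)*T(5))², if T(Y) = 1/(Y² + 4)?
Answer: 4214809/841 ≈ 5011.7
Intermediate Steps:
I(M, k) = 20 + k (I(M, k) = k + 20 = 20 + k)
g = 32 (g = (3 + 5) + (20 + 4) = 8 + 24 = 32)
T(Y) = 1/(4 + Y²)
(-72 + (3 + g)*T(5))² = (-72 + (3 + 32)/(4 + 5²))² = (-72 + 35/(4 + 25))² = (-72 + 35/29)² = (-2053/29)² = 4214809/841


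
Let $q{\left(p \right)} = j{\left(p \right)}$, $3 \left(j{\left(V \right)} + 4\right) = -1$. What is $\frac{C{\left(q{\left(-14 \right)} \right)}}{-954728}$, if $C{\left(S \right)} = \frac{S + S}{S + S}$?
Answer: $- \frac{1}{954728} \approx -1.0474 \cdot 10^{-6}$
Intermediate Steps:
$j{\left(V \right)} = - \frac{13}{3}$ ($j{\left(V \right)} = -4 + \frac{1}{3} \left(-1\right) = -4 - \frac{1}{3} = - \frac{13}{3}$)
$q{\left(p \right)} = - \frac{13}{3}$
$C{\left(S \right)} = 1$ ($C{\left(S \right)} = \frac{2 S}{2 S} = 2 S \frac{1}{2 S} = 1$)
$\frac{C{\left(q{\left(-14 \right)} \right)}}{-954728} = 1 \frac{1}{-954728} = 1 \left(- \frac{1}{954728}\right) = - \frac{1}{954728}$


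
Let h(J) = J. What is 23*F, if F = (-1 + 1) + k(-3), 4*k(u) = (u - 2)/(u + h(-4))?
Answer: 115/28 ≈ 4.1071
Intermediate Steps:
k(u) = (-2 + u)/(4*(-4 + u)) (k(u) = ((u - 2)/(u - 4))/4 = ((-2 + u)/(-4 + u))/4 = (-2 + u)/(4*(-4 + u)))
F = 5/28 (F = (-1 + 1) + (-2 - 3)/(4*(-4 - 3)) = 0 + (¼)*(-5)/(-7) = 0 + (¼)*(-⅐)*(-5) = 0 + 5/28 = 5/28 ≈ 0.17857)
23*F = 23*(5/28) = 115/28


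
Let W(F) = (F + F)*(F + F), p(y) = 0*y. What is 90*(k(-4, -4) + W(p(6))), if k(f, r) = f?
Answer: -360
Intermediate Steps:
p(y) = 0
W(F) = 4*F**2 (W(F) = (2*F)*(2*F) = 4*F**2)
90*(k(-4, -4) + W(p(6))) = 90*(-4 + 4*0**2) = 90*(-4 + 4*0) = 90*(-4 + 0) = 90*(-4) = -360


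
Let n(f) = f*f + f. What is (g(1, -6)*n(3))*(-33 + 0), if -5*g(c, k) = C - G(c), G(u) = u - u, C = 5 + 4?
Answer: 3564/5 ≈ 712.80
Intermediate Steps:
C = 9
G(u) = 0
g(c, k) = -9/5 (g(c, k) = -(9 - 1*0)/5 = -(9 + 0)/5 = -1/5*9 = -9/5)
n(f) = f + f**2 (n(f) = f**2 + f = f + f**2)
(g(1, -6)*n(3))*(-33 + 0) = (-27*(1 + 3)/5)*(-33 + 0) = -27*4/5*(-33) = -9/5*12*(-33) = -108/5*(-33) = 3564/5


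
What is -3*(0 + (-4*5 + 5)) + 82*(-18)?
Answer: -1431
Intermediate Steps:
-3*(0 + (-4*5 + 5)) + 82*(-18) = -3*(0 + (-20 + 5)) - 1476 = -3*(0 - 15) - 1476 = -3*(-15) - 1476 = 45 - 1476 = -1431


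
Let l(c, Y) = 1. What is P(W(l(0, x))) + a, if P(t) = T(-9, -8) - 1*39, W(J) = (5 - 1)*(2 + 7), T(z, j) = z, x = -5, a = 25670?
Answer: 25622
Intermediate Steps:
W(J) = 36 (W(J) = 4*9 = 36)
P(t) = -48 (P(t) = -9 - 1*39 = -9 - 39 = -48)
P(W(l(0, x))) + a = -48 + 25670 = 25622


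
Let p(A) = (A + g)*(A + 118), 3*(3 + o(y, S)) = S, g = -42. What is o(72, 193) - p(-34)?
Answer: 19336/3 ≈ 6445.3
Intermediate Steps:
o(y, S) = -3 + S/3
p(A) = (-42 + A)*(118 + A) (p(A) = (A - 42)*(A + 118) = (-42 + A)*(118 + A))
o(72, 193) - p(-34) = (-3 + (1/3)*193) - (-4956 + (-34)**2 + 76*(-34)) = (-3 + 193/3) - (-4956 + 1156 - 2584) = 184/3 - 1*(-6384) = 184/3 + 6384 = 19336/3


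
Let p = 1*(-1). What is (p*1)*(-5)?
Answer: 5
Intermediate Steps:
p = -1
(p*1)*(-5) = -1*1*(-5) = -1*(-5) = 5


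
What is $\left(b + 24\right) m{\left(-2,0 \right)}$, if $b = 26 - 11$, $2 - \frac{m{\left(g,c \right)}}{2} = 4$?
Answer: $-156$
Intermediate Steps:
$m{\left(g,c \right)} = -4$ ($m{\left(g,c \right)} = 4 - 8 = -4$)
$b = 15$
$\left(b + 24\right) m{\left(-2,0 \right)} = \left(15 + 24\right) \left(-4\right) = 39 \left(-4\right) = -156$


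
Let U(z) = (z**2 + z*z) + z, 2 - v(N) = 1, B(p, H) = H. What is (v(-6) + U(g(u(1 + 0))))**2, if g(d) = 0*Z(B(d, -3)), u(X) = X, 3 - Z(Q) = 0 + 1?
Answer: 1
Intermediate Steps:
Z(Q) = 2 (Z(Q) = 3 - (0 + 1) = 3 - 1*1 = 3 - 1 = 2)
v(N) = 1 (v(N) = 2 - 1*1 = 2 - 1 = 1)
g(d) = 0 (g(d) = 0*2 = 0)
U(z) = z + 2*z**2 (U(z) = (z**2 + z**2) + z = 2*z**2 + z = z + 2*z**2)
(v(-6) + U(g(u(1 + 0))))**2 = (1 + 0*(1 + 2*0))**2 = (1 + 0*(1 + 0))**2 = (1 + 0*1)**2 = (1 + 0)**2 = 1**2 = 1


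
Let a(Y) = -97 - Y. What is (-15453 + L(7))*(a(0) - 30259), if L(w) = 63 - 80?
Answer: 469607320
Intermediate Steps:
L(w) = -17
(-15453 + L(7))*(a(0) - 30259) = (-15453 - 17)*((-97 - 1*0) - 30259) = -15470*((-97 + 0) - 30259) = -15470*(-97 - 30259) = -15470*(-30356) = 469607320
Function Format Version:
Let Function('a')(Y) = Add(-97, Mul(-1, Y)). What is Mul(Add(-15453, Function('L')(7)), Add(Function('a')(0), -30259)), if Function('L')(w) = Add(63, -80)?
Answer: 469607320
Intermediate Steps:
Function('L')(w) = -17
Mul(Add(-15453, Function('L')(7)), Add(Function('a')(0), -30259)) = Mul(Add(-15453, -17), Add(Add(-97, Mul(-1, 0)), -30259)) = Mul(-15470, Add(Add(-97, 0), -30259)) = Mul(-15470, Add(-97, -30259)) = Mul(-15470, -30356) = 469607320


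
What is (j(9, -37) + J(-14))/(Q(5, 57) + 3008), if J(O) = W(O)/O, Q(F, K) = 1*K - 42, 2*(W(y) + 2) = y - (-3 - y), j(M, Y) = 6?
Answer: 197/84644 ≈ 0.0023274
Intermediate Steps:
W(y) = -½ + y (W(y) = -2 + (y - (-3 - y))/2 = -2 + (y + (3 + y))/2 = -2 + (3 + 2*y)/2 = -2 + (3/2 + y) = -½ + y)
Q(F, K) = -42 + K (Q(F, K) = K - 42 = -42 + K)
J(O) = (-½ + O)/O
(j(9, -37) + J(-14))/(Q(5, 57) + 3008) = (6 + (-½ - 14)/(-14))/((-42 + 57) + 3008) = (6 - 1/14*(-29/2))/(15 + 3008) = (6 + 29/28)/3023 = (197/28)*(1/3023) = 197/84644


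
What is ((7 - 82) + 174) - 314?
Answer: -215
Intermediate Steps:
((7 - 82) + 174) - 314 = (-75 + 174) - 314 = 99 - 314 = -215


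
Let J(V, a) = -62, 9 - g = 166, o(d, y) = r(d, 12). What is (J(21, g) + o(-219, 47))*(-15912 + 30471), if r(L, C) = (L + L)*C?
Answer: -77424762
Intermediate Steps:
r(L, C) = 2*C*L (r(L, C) = (2*L)*C = 2*C*L)
o(d, y) = 24*d (o(d, y) = 2*12*d = 24*d)
g = -157 (g = 9 - 1*166 = 9 - 166 = -157)
(J(21, g) + o(-219, 47))*(-15912 + 30471) = (-62 + 24*(-219))*(-15912 + 30471) = (-62 - 5256)*14559 = -5318*14559 = -77424762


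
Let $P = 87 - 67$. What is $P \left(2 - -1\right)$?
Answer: $60$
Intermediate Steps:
$P = 20$ ($P = 87 - 67 = 20$)
$P \left(2 - -1\right) = 20 \left(2 - -1\right) = 20 \left(2 + 1\right) = 20 \cdot 3 = 60$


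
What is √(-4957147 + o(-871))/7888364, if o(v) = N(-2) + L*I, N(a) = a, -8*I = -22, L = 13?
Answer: I*√19828453/15776728 ≈ 0.00028225*I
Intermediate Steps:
I = 11/4 (I = -⅛*(-22) = 11/4 ≈ 2.7500)
o(v) = 135/4 (o(v) = -2 + 13*(11/4) = -2 + 143/4 = 135/4)
√(-4957147 + o(-871))/7888364 = √(-4957147 + 135/4)/7888364 = √(-19828453/4)*(1/7888364) = (I*√19828453/2)*(1/7888364) = I*√19828453/15776728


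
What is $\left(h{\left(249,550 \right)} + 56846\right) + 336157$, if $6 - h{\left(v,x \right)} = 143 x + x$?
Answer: $313809$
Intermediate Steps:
$h{\left(v,x \right)} = 6 - 144 x$ ($h{\left(v,x \right)} = 6 - \left(143 x + x\right) = 6 - 144 x$)
$\left(h{\left(249,550 \right)} + 56846\right) + 336157 = \left(\left(6 - 79200\right) + 56846\right) + 336157 = \left(-79194 + 56846\right) + 336157 = -22348 + 336157 = 313809$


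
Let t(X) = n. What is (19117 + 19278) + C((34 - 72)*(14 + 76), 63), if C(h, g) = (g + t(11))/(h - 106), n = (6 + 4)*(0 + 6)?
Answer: 3301967/86 ≈ 38395.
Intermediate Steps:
n = 60 (n = 10*6 = 60)
t(X) = 60
C(h, g) = (60 + g)/(-106 + h) (C(h, g) = (g + 60)/(h - 106) = (60 + g)/(-106 + h))
(19117 + 19278) + C((34 - 72)*(14 + 76), 63) = (19117 + 19278) + (60 + 63)/(-106 + (34 - 72)*(14 + 76)) = 38395 + 123/(-106 - 38*90) = 38395 + 123/(-106 - 3420) = 38395 + 123/(-3526) = 38395 - 1/3526*123 = 38395 - 3/86 = 3301967/86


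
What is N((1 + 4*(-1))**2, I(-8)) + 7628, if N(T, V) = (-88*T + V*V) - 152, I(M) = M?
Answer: 6748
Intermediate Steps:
N(T, V) = -152 + V**2 - 88*T (N(T, V) = (-88*T + V**2) - 152 = (V**2 - 88*T) - 152 = -152 + V**2 - 88*T)
N((1 + 4*(-1))**2, I(-8)) + 7628 = (-152 + (-8)**2 - 88*(1 + 4*(-1))**2) + 7628 = (-152 + 64 - 88*(1 - 4)**2) + 7628 = (-152 + 64 - 88*(-3)**2) + 7628 = (-152 + 64 - 88*9) + 7628 = (-152 + 64 - 792) + 7628 = -880 + 7628 = 6748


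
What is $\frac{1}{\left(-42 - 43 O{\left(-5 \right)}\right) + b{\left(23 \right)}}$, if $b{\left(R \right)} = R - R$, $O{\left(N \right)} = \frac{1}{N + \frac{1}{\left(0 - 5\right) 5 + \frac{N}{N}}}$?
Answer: $- \frac{121}{4050} \approx -0.029877$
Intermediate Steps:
$O{\left(N \right)} = \frac{1}{- \frac{1}{24} + N}$ ($O{\left(N \right)} = \frac{1}{N + \frac{1}{\left(-5\right) 5 + 1}} = \frac{1}{N + \frac{1}{-25 + 1}} = \frac{1}{N + \frac{1}{-24}} = \frac{1}{N - \frac{1}{24}} = \frac{1}{- \frac{1}{24} + N}$)
$b{\left(R \right)} = 0$
$\frac{1}{\left(-42 - 43 O{\left(-5 \right)}\right) + b{\left(23 \right)}} = \frac{1}{\left(-42 - 43 \frac{24}{-1 + 24 \left(-5\right)}\right) + 0} = \frac{1}{\left(-42 - 43 \frac{24}{-1 - 120}\right) + 0} = \frac{1}{\left(-42 - 43 \frac{24}{-121}\right) + 0} = \frac{1}{\left(-42 - 43 \cdot 24 \left(- \frac{1}{121}\right)\right) + 0} = \frac{1}{\left(-42 - - \frac{1032}{121}\right) + 0} = \frac{1}{\left(-42 + \frac{1032}{121}\right) + 0} = \frac{1}{- \frac{4050}{121} + 0} = \frac{1}{- \frac{4050}{121}} = - \frac{121}{4050}$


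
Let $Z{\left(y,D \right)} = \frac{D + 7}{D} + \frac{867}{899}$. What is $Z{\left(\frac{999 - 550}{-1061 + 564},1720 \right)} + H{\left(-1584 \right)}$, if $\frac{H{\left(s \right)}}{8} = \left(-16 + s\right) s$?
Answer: $\frac{31351139299813}{1546280} \approx 2.0275 \cdot 10^{7}$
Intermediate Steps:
$Z{\left(y,D \right)} = \frac{867}{899} + \frac{7 + D}{D}$ ($Z{\left(y,D \right)} = \frac{7 + D}{D} + 867 \cdot \frac{1}{899} = \frac{7 + D}{D} + \frac{867}{899} = \frac{867}{899} + \frac{7 + D}{D}$)
$H{\left(s \right)} = 8 s \left(-16 + s\right)$ ($H{\left(s \right)} = 8 \left(-16 + s\right) s = 8 s \left(-16 + s\right)$)
$Z{\left(\frac{999 - 550}{-1061 + 564},1720 \right)} + H{\left(-1584 \right)} = \left(\frac{1766}{899} + \frac{7}{1720}\right) + 8 \left(-1584\right) \left(-16 - 1584\right) = \left(\frac{1766}{899} + 7 \cdot \frac{1}{1720}\right) + 8 \left(-1584\right) \left(-1600\right) = \left(\frac{1766}{899} + \frac{7}{1720}\right) + 20275200 = \frac{3043813}{1546280} + 20275200 = \frac{31351139299813}{1546280}$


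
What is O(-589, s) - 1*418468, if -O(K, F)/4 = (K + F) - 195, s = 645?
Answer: -417912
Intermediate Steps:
O(K, F) = 780 - 4*F - 4*K (O(K, F) = -4*((K + F) - 195) = -4*((F + K) - 195) = -4*(-195 + F + K) = 780 - 4*F - 4*K)
O(-589, s) - 1*418468 = (780 - 4*645 - 4*(-589)) - 1*418468 = (780 - 2580 + 2356) - 418468 = 556 - 418468 = -417912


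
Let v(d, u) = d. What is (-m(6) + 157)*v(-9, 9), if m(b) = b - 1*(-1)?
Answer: -1350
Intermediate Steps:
m(b) = 1 + b (m(b) = b + 1 = 1 + b)
(-m(6) + 157)*v(-9, 9) = (-(1 + 6) + 157)*(-9) = (-1*7 + 157)*(-9) = (-7 + 157)*(-9) = 150*(-9) = -1350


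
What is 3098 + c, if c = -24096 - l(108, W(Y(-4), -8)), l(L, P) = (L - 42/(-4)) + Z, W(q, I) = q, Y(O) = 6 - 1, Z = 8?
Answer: -42249/2 ≈ -21125.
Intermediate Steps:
Y(O) = 5
l(L, P) = 37/2 + L (l(L, P) = (L - 42/(-4)) + 8 = (L - 42*(-¼)) + 8 = (L + 21/2) + 8 = (21/2 + L) + 8 = 37/2 + L)
c = -48445/2 (c = -24096 - (37/2 + 108) = -24096 - 1*253/2 = -24096 - 253/2 = -48445/2 ≈ -24223.)
3098 + c = 3098 - 48445/2 = -42249/2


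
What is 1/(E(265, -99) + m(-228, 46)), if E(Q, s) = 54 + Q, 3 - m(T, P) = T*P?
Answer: 1/10810 ≈ 9.2507e-5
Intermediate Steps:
m(T, P) = 3 - P*T (m(T, P) = 3 - T*P = 3 - P*T)
1/(E(265, -99) + m(-228, 46)) = 1/((54 + 265) + (3 - 1*46*(-228))) = 1/(319 + (3 + 10488)) = 1/(319 + 10491) = 1/10810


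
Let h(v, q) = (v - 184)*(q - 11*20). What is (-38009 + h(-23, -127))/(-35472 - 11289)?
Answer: -33820/46761 ≈ -0.72325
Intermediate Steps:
h(v, q) = (-220 + q)*(-184 + v) (h(v, q) = (-184 + v)*(q - 220) = (-184 + v)*(-220 + q) = (-220 + q)*(-184 + v))
(-38009 + h(-23, -127))/(-35472 - 11289) = (-38009 + (40480 - 220*(-23) - 184*(-127) - 127*(-23)))/(-35472 - 11289) = (-38009 + (40480 + 5060 + 23368 + 2921))/(-46761) = (-38009 + 71829)*(-1/46761) = 33820*(-1/46761) = -33820/46761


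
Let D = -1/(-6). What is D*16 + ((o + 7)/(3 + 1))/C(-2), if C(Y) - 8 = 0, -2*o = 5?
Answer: 539/192 ≈ 2.8073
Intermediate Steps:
o = -5/2 (o = -½*5 = -5/2 ≈ -2.5000)
C(Y) = 8 (C(Y) = 8 + 0 = 8)
D = ⅙ (D = -1*(-⅙) = ⅙ ≈ 0.16667)
D*16 + ((o + 7)/(3 + 1))/C(-2) = (⅙)*16 + ((-5/2 + 7)/(3 + 1))/8 = 8/3 + ((9/2)/4)*(⅛) = 8/3 + ((9/2)*(¼))*(⅛) = 8/3 + (9/8)*(⅛) = 8/3 + 9/64 = 539/192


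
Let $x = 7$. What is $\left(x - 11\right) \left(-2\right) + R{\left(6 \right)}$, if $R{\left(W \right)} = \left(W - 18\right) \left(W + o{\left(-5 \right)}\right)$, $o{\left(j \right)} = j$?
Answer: $-4$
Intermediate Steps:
$R{\left(W \right)} = \left(-18 + W\right) \left(-5 + W\right)$ ($R{\left(W \right)} = \left(W - 18\right) \left(W - 5\right) = \left(-18 + W\right) \left(-5 + W\right)$)
$\left(x - 11\right) \left(-2\right) + R{\left(6 \right)} = \left(7 - 11\right) \left(-2\right) + \left(90 + 6^{2} - 138\right) = \left(-4\right) \left(-2\right) + \left(90 + 36 - 138\right) = 8 - 12 = -4$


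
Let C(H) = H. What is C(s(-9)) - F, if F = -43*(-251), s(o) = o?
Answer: -10802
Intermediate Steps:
F = 10793
C(s(-9)) - F = -9 - 1*10793 = -9 - 10793 = -10802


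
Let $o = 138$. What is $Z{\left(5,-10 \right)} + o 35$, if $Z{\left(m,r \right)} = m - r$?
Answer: $4845$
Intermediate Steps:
$Z{\left(5,-10 \right)} + o 35 = \left(5 - -10\right) + 138 \cdot 35 = \left(5 + 10\right) + 4830 = 15 + 4830 = 4845$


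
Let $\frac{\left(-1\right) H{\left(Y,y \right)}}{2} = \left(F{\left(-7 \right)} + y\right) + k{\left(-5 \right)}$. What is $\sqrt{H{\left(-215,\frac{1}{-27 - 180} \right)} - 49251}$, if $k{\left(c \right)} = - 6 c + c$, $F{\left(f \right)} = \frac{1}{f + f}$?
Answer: $\frac{8 i \sqrt{179708522}}{483} \approx 222.04 i$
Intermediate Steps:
$F{\left(f \right)} = \frac{1}{2 f}$
$k{\left(c \right)} = - 5 c$
$H{\left(Y,y \right)} = - \frac{349}{7} - 2 y$ ($H{\left(Y,y \right)} = - 2 \left(\left(\frac{1}{2 \left(-7\right)} + y\right) - -25\right) = - 2 \left(\left(\frac{1}{2} \left(- \frac{1}{7}\right) + y\right) + 25\right) = - 2 \left(\left(- \frac{1}{14} + y\right) + 25\right) = - 2 \left(\frac{349}{14} + y\right) = - \frac{349}{7} - 2 y$)
$\sqrt{H{\left(-215,\frac{1}{-27 - 180} \right)} - 49251} = \sqrt{\left(- \frac{349}{7} - \frac{2}{-27 - 180}\right) - 49251} = \sqrt{\left(- \frac{349}{7} - \frac{2}{-207}\right) - 49251} = \sqrt{\left(- \frac{349}{7} - - \frac{2}{207}\right) - 49251} = \sqrt{\left(- \frac{349}{7} + \frac{2}{207}\right) - 49251} = \sqrt{- \frac{72229}{1449} - 49251} = \sqrt{- \frac{71436928}{1449}} = \frac{8 i \sqrt{179708522}}{483}$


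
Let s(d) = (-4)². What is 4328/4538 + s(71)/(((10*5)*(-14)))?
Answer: 369624/397075 ≈ 0.93087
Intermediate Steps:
s(d) = 16
4328/4538 + s(71)/(((10*5)*(-14))) = 4328/4538 + 16/(((10*5)*(-14))) = 4328*(1/4538) + 16/((50*(-14))) = 2164/2269 + 16/(-700) = 2164/2269 + 16*(-1/700) = 2164/2269 - 4/175 = 369624/397075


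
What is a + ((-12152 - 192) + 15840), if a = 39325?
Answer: 42821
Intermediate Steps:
a + ((-12152 - 192) + 15840) = 39325 + ((-12152 - 192) + 15840) = 39325 + (-12344 + 15840) = 39325 + 3496 = 42821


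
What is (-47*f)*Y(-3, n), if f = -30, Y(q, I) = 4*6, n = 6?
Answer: 33840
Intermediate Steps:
Y(q, I) = 24
(-47*f)*Y(-3, n) = -47*(-30)*24 = 1410*24 = 33840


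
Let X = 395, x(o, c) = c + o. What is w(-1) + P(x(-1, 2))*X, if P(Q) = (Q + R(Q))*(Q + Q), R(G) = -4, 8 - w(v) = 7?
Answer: -2369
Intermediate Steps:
w(v) = 1 (w(v) = 8 - 1*7 = 8 - 7 = 1)
P(Q) = 2*Q*(-4 + Q) (P(Q) = (Q - 4)*(Q + Q) = (-4 + Q)*(2*Q) = 2*Q*(-4 + Q))
w(-1) + P(x(-1, 2))*X = 1 + (2*(2 - 1)*(-4 + (2 - 1)))*395 = 1 + (2*1*(-4 + 1))*395 = 1 + (2*1*(-3))*395 = 1 - 6*395 = 1 - 2370 = -2369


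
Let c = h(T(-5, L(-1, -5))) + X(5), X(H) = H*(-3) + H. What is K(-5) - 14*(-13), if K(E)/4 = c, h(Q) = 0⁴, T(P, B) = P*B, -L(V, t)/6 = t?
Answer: 142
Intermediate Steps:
L(V, t) = -6*t
X(H) = -2*H (X(H) = -3*H + H = -2*H)
T(P, B) = B*P
h(Q) = 0
c = -10 (c = 0 - 2*5 = 0 - 10 = -10)
K(E) = -40 (K(E) = 4*(-10) = -40)
K(-5) - 14*(-13) = -40 - 14*(-13) = -40 + 182 = 142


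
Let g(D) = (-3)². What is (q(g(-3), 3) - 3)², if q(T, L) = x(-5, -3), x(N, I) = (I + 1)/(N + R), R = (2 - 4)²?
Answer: 1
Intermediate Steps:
R = 4 (R = (-2)² = 4)
g(D) = 9
x(N, I) = (1 + I)/(4 + N) (x(N, I) = (I + 1)/(N + 4) = (1 + I)/(4 + N))
q(T, L) = 2 (q(T, L) = (1 - 3)/(4 - 5) = -2/(-1) = -1*(-2) = 2)
(q(g(-3), 3) - 3)² = (2 - 3)² = (-1)² = 1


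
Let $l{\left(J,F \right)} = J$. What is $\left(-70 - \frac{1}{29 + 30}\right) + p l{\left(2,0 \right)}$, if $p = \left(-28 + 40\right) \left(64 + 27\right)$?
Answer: $\frac{124725}{59} \approx 2114.0$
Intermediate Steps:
$p = 1092$ ($p = 12 \cdot 91 = 1092$)
$\left(-70 - \frac{1}{29 + 30}\right) + p l{\left(2,0 \right)} = \left(-70 - \frac{1}{29 + 30}\right) + 1092 \cdot 2 = \left(-70 - \frac{1}{59}\right) + 2184 = - \frac{4131}{59} + 2184 = \frac{124725}{59}$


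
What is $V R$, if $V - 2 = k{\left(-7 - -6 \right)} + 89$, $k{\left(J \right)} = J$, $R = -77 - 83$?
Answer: $-14400$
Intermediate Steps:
$R = -160$ ($R = -77 - 83 = -160$)
$V = 90$ ($V = 2 + \left(\left(-7 - -6\right) + 89\right) = 2 + \left(\left(-7 + 6\right) + 89\right) = 2 + \left(-1 + 89\right) = 2 + 88 = 90$)
$V R = 90 \left(-160\right) = -14400$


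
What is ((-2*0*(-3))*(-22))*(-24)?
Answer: 0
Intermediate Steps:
((-2*0*(-3))*(-22))*(-24) = ((0*(-3))*(-22))*(-24) = (0*(-22))*(-24) = 0*(-24) = 0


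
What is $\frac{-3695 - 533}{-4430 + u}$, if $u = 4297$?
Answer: $\frac{604}{19} \approx 31.789$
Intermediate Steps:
$\frac{-3695 - 533}{-4430 + u} = \frac{-3695 - 533}{-4430 + 4297} = - \frac{4228}{-133} = \left(-4228\right) \left(- \frac{1}{133}\right) = \frac{604}{19}$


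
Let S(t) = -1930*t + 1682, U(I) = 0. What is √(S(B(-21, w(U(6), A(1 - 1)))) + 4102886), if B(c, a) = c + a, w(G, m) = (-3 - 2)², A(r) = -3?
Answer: 4*√256053 ≈ 2024.1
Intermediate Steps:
w(G, m) = 25 (w(G, m) = (-5)² = 25)
B(c, a) = a + c
S(t) = 1682 - 1930*t
√(S(B(-21, w(U(6), A(1 - 1)))) + 4102886) = √((1682 - 1930*(25 - 21)) + 4102886) = √((1682 - 1930*4) + 4102886) = √((1682 - 7720) + 4102886) = √(-6038 + 4102886) = √4096848 = 4*√256053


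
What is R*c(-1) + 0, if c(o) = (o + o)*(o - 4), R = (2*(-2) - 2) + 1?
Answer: -50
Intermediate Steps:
R = -5 (R = (-4 - 2) + 1 = -6 + 1 = -5)
c(o) = 2*o*(-4 + o) (c(o) = (2*o)*(-4 + o) = 2*o*(-4 + o))
R*c(-1) + 0 = -10*(-1)*(-4 - 1) + 0 = -10*(-1)*(-5) + 0 = -5*10 + 0 = -50 + 0 = -50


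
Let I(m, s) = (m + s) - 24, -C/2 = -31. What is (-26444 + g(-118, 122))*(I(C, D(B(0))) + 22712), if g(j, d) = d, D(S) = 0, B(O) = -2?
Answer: -598825500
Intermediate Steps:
C = 62 (C = -2*(-31) = 62)
I(m, s) = -24 + m + s
(-26444 + g(-118, 122))*(I(C, D(B(0))) + 22712) = (-26444 + 122)*((-24 + 62 + 0) + 22712) = -26322*(38 + 22712) = -26322*22750 = -598825500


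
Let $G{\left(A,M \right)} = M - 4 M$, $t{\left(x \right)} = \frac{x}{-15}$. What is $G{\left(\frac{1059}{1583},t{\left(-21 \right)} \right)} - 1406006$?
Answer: $- \frac{7030051}{5} \approx -1.406 \cdot 10^{6}$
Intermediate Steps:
$t{\left(x \right)} = - \frac{x}{15}$ ($t{\left(x \right)} = x \left(- \frac{1}{15}\right) = - \frac{x}{15}$)
$G{\left(A,M \right)} = - 3 M$
$G{\left(\frac{1059}{1583},t{\left(-21 \right)} \right)} - 1406006 = - 3 \left(\left(- \frac{1}{15}\right) \left(-21\right)\right) - 1406006 = \left(-3\right) \frac{7}{5} - 1406006 = - \frac{21}{5} - 1406006 = - \frac{7030051}{5}$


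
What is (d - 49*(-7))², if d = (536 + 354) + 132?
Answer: 1863225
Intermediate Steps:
d = 1022 (d = 890 + 132 = 1022)
(d - 49*(-7))² = (1022 - 49*(-7))² = (1022 + 343)² = 1365² = 1863225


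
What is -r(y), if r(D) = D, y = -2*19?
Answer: 38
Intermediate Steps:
y = -38
-r(y) = -1*(-38) = 38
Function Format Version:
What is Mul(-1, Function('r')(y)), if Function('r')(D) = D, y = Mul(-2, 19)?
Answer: 38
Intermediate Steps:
y = -38
Mul(-1, Function('r')(y)) = Mul(-1, -38) = 38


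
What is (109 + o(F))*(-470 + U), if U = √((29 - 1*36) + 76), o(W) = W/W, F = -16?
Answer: -51700 + 110*√69 ≈ -50786.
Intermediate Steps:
o(W) = 1
U = √69 (U = √((29 - 36) + 76) = √(-7 + 76) = √69 ≈ 8.3066)
(109 + o(F))*(-470 + U) = (109 + 1)*(-470 + √69) = 110*(-470 + √69) = -51700 + 110*√69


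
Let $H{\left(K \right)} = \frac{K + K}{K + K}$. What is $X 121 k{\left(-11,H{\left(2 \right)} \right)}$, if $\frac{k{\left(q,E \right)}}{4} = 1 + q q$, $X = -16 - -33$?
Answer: $1003816$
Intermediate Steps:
$H{\left(K \right)} = 1$ ($H{\left(K \right)} = \frac{2 K}{2 K} = 2 K \frac{1}{2 K} = 1$)
$X = 17$ ($X = -16 + 33 = 17$)
$k{\left(q,E \right)} = 4 + 4 q^{2}$ ($k{\left(q,E \right)} = 4 \left(1 + q q\right) = 4 \left(1 + q^{2}\right) = 4 + 4 q^{2}$)
$X 121 k{\left(-11,H{\left(2 \right)} \right)} = 17 \cdot 121 \left(4 + 4 \left(-11\right)^{2}\right) = 2057 \left(4 + 4 \cdot 121\right) = 2057 \left(4 + 484\right) = 2057 \cdot 488 = 1003816$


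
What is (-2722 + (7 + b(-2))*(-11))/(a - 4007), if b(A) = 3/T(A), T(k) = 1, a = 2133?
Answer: 1416/937 ≈ 1.5112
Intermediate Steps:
b(A) = 3 (b(A) = 3/1 = 3*1 = 3)
(-2722 + (7 + b(-2))*(-11))/(a - 4007) = (-2722 + (7 + 3)*(-11))/(2133 - 4007) = (-2722 + 10*(-11))/(-1874) = (-2722 - 110)*(-1/1874) = -2832*(-1/1874) = 1416/937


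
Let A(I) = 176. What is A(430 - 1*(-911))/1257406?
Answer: 88/628703 ≈ 0.00013997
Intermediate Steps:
A(430 - 1*(-911))/1257406 = 176/1257406 = 176*(1/1257406) = 88/628703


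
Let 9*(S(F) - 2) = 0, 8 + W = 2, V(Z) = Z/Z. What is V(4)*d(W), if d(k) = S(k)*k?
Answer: -12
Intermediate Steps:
V(Z) = 1
W = -6 (W = -8 + 2 = -6)
S(F) = 2 (S(F) = 2 + (⅑)*0 = 2 + 0 = 2)
d(k) = 2*k
V(4)*d(W) = 1*(2*(-6)) = 1*(-12) = -12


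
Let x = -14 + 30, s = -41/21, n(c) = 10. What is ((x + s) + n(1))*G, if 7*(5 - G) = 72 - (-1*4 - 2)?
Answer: -21715/147 ≈ -147.72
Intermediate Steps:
s = -41/21 (s = -41*1/21 = -41/21 ≈ -1.9524)
x = 16
G = -43/7 (G = 5 - (72 - (-1*4 - 2))/7 = 5 - (72 - (-4 - 2))/7 = 5 - (72 - 1*(-6))/7 = 5 - (72 + 6)/7 = 5 - ⅐*78 = 5 - 78/7 = -43/7 ≈ -6.1429)
((x + s) + n(1))*G = ((16 - 41/21) + 10)*(-43/7) = (295/21 + 10)*(-43/7) = (505/21)*(-43/7) = -21715/147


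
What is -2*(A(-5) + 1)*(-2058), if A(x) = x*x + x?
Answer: 86436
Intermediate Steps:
A(x) = x + x² (A(x) = x² + x = x + x²)
-2*(A(-5) + 1)*(-2058) = -2*(-5*(1 - 5) + 1)*(-2058) = -2*(-5*(-4) + 1)*(-2058) = -2*(20 + 1)*(-2058) = -2*21*(-2058) = -42*(-2058) = 86436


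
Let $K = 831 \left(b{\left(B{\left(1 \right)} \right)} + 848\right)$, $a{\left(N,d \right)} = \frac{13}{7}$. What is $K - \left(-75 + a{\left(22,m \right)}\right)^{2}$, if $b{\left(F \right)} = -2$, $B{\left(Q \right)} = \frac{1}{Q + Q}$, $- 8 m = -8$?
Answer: $\frac{34186130}{49} \approx 6.9768 \cdot 10^{5}$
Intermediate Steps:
$m = 1$ ($m = \left(- \frac{1}{8}\right) \left(-8\right) = 1$)
$B{\left(Q \right)} = \frac{1}{2 Q}$
$a{\left(N,d \right)} = \frac{13}{7}$ ($a{\left(N,d \right)} = 13 \cdot \frac{1}{7} = \frac{13}{7}$)
$K = 703026$ ($K = 831 \left(-2 + 848\right) = 831 \cdot 846 = 703026$)
$K - \left(-75 + a{\left(22,m \right)}\right)^{2} = 703026 - \left(-75 + \frac{13}{7}\right)^{2} = 703026 - \left(- \frac{512}{7}\right)^{2} = 703026 - \frac{262144}{49} = \frac{34186130}{49}$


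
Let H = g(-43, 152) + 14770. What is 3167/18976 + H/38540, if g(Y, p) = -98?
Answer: 100118013/182833760 ≈ 0.54759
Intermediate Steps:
H = 14672 (H = -98 + 14770 = 14672)
3167/18976 + H/38540 = 3167/18976 + 14672/38540 = 3167*(1/18976) + 14672*(1/38540) = 3167/18976 + 3668/9635 = 100118013/182833760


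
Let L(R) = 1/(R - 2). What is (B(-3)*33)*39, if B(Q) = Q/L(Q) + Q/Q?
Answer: 20592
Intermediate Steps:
L(R) = 1/(-2 + R)
B(Q) = 1 + Q*(-2 + Q) (B(Q) = Q/(1/(-2 + Q)) + Q/Q = Q*(-2 + Q) + 1 = 1 + Q*(-2 + Q))
(B(-3)*33)*39 = ((1 - 3*(-2 - 3))*33)*39 = ((1 - 3*(-5))*33)*39 = ((1 + 15)*33)*39 = (16*33)*39 = 528*39 = 20592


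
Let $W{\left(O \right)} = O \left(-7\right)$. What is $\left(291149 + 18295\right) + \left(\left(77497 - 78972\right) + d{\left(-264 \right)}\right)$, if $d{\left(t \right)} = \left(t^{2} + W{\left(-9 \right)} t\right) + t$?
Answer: $360769$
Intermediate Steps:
$W{\left(O \right)} = - 7 O$
$d{\left(t \right)} = t^{2} + 64 t$ ($d{\left(t \right)} = \left(t^{2} + \left(-7\right) \left(-9\right) t\right) + t = \left(t^{2} + 63 t\right) + t = t^{2} + 64 t$)
$\left(291149 + 18295\right) + \left(\left(77497 - 78972\right) + d{\left(-264 \right)}\right) = \left(291149 + 18295\right) - \left(1475 + 264 \left(64 - 264\right)\right) = 309444 - -51325 = 309444 + \left(-1475 + 52800\right) = 309444 + 51325 = 360769$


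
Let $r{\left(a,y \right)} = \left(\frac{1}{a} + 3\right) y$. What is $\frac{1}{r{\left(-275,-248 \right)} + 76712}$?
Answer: $\frac{275}{20891448} \approx 1.3163 \cdot 10^{-5}$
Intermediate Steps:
$r{\left(a,y \right)} = y \left(3 + \frac{1}{a}\right)$ ($r{\left(a,y \right)} = \left(3 + \frac{1}{a}\right) y = y \left(3 + \frac{1}{a}\right)$)
$\frac{1}{r{\left(-275,-248 \right)} + 76712} = \frac{1}{\left(3 \left(-248\right) - \frac{248}{-275}\right) + 76712} = \frac{1}{\left(-744 - - \frac{248}{275}\right) + 76712} = \frac{1}{\left(-744 + \frac{248}{275}\right) + 76712} = \frac{1}{- \frac{204352}{275} + 76712} = \frac{1}{\frac{20891448}{275}} = \frac{275}{20891448}$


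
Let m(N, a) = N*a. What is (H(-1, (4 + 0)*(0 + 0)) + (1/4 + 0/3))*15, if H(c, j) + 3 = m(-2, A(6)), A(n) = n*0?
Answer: -165/4 ≈ -41.250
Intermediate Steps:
A(n) = 0
H(c, j) = -3 (H(c, j) = -3 - 2*0 = -3 + 0 = -3)
(H(-1, (4 + 0)*(0 + 0)) + (1/4 + 0/3))*15 = (-3 + (1/4 + 0/3))*15 = (-3 + (1*(¼) + 0*(⅓)))*15 = (-3 + (¼ + 0))*15 = (-3 + ¼)*15 = -11/4*15 = -165/4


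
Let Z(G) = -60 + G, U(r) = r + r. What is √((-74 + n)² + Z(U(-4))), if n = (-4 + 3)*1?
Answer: √5557 ≈ 74.545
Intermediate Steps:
U(r) = 2*r
n = -1 (n = -1*1 = -1)
√((-74 + n)² + Z(U(-4))) = √((-74 - 1)² + (-60 + 2*(-4))) = √((-75)² + (-60 - 8)) = √(5625 - 68) = √5557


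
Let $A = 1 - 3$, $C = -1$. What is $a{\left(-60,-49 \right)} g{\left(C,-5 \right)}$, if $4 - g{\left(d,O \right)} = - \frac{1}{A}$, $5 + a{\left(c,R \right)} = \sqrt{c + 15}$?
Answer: $- \frac{35}{2} + \frac{21 i \sqrt{5}}{2} \approx -17.5 + 23.479 i$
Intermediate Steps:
$a{\left(c,R \right)} = -5 + \sqrt{15 + c}$ ($a{\left(c,R \right)} = -5 + \sqrt{c + 15} = -5 + \sqrt{15 + c}$)
$A = -2$
$g{\left(d,O \right)} = \frac{7}{2}$ ($g{\left(d,O \right)} = 4 - - \frac{1}{-2} = 4 - \left(-1\right) \left(- \frac{1}{2}\right) = 4 - \frac{1}{2} = \frac{7}{2}$)
$a{\left(-60,-49 \right)} g{\left(C,-5 \right)} = \left(-5 + \sqrt{15 - 60}\right) \frac{7}{2} = \left(-5 + \sqrt{-45}\right) \frac{7}{2} = \left(-5 + 3 i \sqrt{5}\right) \frac{7}{2} = - \frac{35}{2} + \frac{21 i \sqrt{5}}{2}$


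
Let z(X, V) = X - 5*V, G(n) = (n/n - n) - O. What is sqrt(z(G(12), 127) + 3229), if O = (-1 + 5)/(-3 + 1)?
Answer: sqrt(2585) ≈ 50.843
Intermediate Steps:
O = -2 (O = 4/(-2) = 4*(-1/2) = -2)
G(n) = 3 - n (G(n) = (n/n - n) - 1*(-2) = (1 - n) + 2 = 3 - n)
sqrt(z(G(12), 127) + 3229) = sqrt(((3 - 1*12) - 5*127) + 3229) = sqrt(((3 - 12) - 635) + 3229) = sqrt((-9 - 635) + 3229) = sqrt(-644 + 3229) = sqrt(2585)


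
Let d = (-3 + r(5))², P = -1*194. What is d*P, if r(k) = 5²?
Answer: -93896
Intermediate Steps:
r(k) = 25
P = -194
d = 484 (d = (-3 + 25)² = 22² = 484)
d*P = 484*(-194) = -93896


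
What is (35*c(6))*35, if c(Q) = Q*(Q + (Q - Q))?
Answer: 44100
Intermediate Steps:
c(Q) = Q**2 (c(Q) = Q*(Q + 0) = Q*Q = Q**2)
(35*c(6))*35 = (35*6**2)*35 = (35*36)*35 = 1260*35 = 44100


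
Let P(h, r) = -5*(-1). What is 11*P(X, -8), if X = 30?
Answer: 55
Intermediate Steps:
P(h, r) = 5
11*P(X, -8) = 11*5 = 55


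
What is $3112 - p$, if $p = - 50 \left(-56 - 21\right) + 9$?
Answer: $-747$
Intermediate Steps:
$p = 3859$ ($p = - 50 \left(-56 - 21\right) + 9 = \left(-50\right) \left(-77\right) + 9 = 3850 + 9 = 3859$)
$3112 - p = 3112 - 3859 = -747$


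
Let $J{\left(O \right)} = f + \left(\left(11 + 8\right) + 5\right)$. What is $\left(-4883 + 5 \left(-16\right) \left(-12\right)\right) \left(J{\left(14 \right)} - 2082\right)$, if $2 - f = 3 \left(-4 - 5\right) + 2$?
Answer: $7967613$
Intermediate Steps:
$f = 27$ ($f = 2 - \left(3 \left(-4 - 5\right) + 2\right) = 2 - \left(3 \left(-9\right) + 2\right) = 2 - \left(-27 + 2\right) = 2 - -25 = 2 + 25 = 27$)
$J{\left(O \right)} = 51$ ($J{\left(O \right)} = 27 + \left(\left(11 + 8\right) + 5\right) = 27 + \left(19 + 5\right) = 27 + 24 = 51$)
$\left(-4883 + 5 \left(-16\right) \left(-12\right)\right) \left(J{\left(14 \right)} - 2082\right) = \left(-4883 + 5 \left(-16\right) \left(-12\right)\right) \left(51 - 2082\right) = \left(-4883 - -960\right) \left(-2031\right) = \left(-4883 + 960\right) \left(-2031\right) = \left(-3923\right) \left(-2031\right) = 7967613$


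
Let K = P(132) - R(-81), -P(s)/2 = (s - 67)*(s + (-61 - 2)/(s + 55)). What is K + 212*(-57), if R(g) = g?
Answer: -5445291/187 ≈ -29119.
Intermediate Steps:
P(s) = -2*(-67 + s)*(s - 63/(55 + s)) (P(s) = -2*(s - 67)*(s + (-61 - 2)/(s + 55)) = -2*(-67 + s)*(s - 63/(55 + s)))
K = -3185583/187 (K = 2*(-4221 - 1*132³ + 12*132² + 3748*132)/(55 + 132) - 1*(-81) = 2*(-4221 - 1*2299968 + 12*17424 + 494736)/187 + 81 = 2*(1/187)*(-4221 - 2299968 + 209088 + 494736) + 81 = 2*(1/187)*(-1600365) + 81 = -3200730/187 + 81 = -3185583/187 ≈ -17035.)
K + 212*(-57) = -3185583/187 + 212*(-57) = -3185583/187 - 12084 = -5445291/187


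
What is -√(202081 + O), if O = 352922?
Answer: -3*√61667 ≈ -744.99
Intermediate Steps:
-√(202081 + O) = -√(202081 + 352922) = -√555003 = -3*√61667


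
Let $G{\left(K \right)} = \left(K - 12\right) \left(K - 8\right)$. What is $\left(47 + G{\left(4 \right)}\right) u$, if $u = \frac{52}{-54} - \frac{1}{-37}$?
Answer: $- \frac{73865}{999} \approx -73.939$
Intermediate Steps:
$G{\left(K \right)} = \left(-12 + K\right) \left(-8 + K\right)$
$u = - \frac{935}{999}$ ($u = 52 \left(- \frac{1}{54}\right) - - \frac{1}{37} = - \frac{26}{27} + \frac{1}{37} = - \frac{935}{999} \approx -0.93594$)
$\left(47 + G{\left(4 \right)}\right) u = \left(47 + \left(96 + 4^{2} - 80\right)\right) \left(- \frac{935}{999}\right) = \left(47 + \left(96 + 16 - 80\right)\right) \left(- \frac{935}{999}\right) = \left(47 + 32\right) \left(- \frac{935}{999}\right) = 79 \left(- \frac{935}{999}\right) = - \frac{73865}{999}$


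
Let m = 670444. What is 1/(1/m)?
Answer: 670444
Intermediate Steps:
1/(1/m) = 1/(1/670444) = 670444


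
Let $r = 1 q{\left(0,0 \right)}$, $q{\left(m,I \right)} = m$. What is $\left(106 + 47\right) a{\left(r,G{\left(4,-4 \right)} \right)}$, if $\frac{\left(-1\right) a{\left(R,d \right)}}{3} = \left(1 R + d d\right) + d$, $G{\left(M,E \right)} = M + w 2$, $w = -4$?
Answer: $-5508$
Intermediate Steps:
$r = 0$ ($r = 1 \cdot 0 = 0$)
$G{\left(M,E \right)} = -8 + M$ ($G{\left(M,E \right)} = M - 8 = -8 + M$)
$a{\left(R,d \right)} = - 3 R - 3 d - 3 d^{2}$ ($a{\left(R,d \right)} = - 3 \left(\left(1 R + d d\right) + d\right) = - 3 \left(\left(R + d^{2}\right) + d\right) = - 3 \left(R + d + d^{2}\right) = - 3 R - 3 d - 3 d^{2}$)
$\left(106 + 47\right) a{\left(r,G{\left(4,-4 \right)} \right)} = \left(106 + 47\right) \left(\left(-3\right) 0 - 3 \left(-8 + 4\right) - 3 \left(-8 + 4\right)^{2}\right) = 153 \left(0 - -12 - 3 \left(-4\right)^{2}\right) = 153 \left(0 + 12 - 48\right) = 153 \left(-36\right) = -5508$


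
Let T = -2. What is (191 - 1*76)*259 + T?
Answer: 29783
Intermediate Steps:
(191 - 1*76)*259 + T = (191 - 1*76)*259 - 2 = (191 - 76)*259 - 2 = 115*259 - 2 = 29785 - 2 = 29783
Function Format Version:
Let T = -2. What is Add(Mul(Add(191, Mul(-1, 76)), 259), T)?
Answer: 29783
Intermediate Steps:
Add(Mul(Add(191, Mul(-1, 76)), 259), T) = Add(Mul(Add(191, Mul(-1, 76)), 259), -2) = Add(Mul(Add(191, -76), 259), -2) = Add(Mul(115, 259), -2) = Add(29785, -2) = 29783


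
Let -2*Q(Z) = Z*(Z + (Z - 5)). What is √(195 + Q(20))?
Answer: I*√155 ≈ 12.45*I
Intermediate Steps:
Q(Z) = -Z*(-5 + 2*Z)/2 (Q(Z) = -Z*(Z + (Z - 5))/2 = -Z*(Z + (-5 + Z))/2 = -Z*(-5 + 2*Z)/2)
√(195 + Q(20)) = √(195 + (½)*20*(5 - 2*20)) = √(195 + (½)*20*(5 - 40)) = √(195 + (½)*20*(-35)) = √(195 - 350) = √(-155) = I*√155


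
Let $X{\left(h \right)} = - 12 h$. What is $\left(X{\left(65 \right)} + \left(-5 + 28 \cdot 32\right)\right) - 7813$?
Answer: $-7702$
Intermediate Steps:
$\left(X{\left(65 \right)} + \left(-5 + 28 \cdot 32\right)\right) - 7813 = \left(\left(-12\right) 65 + \left(-5 + 28 \cdot 32\right)\right) - 7813 = \left(-780 + \left(-5 + 896\right)\right) - 7813 = \left(-780 + 891\right) - 7813 = 111 - 7813 = -7702$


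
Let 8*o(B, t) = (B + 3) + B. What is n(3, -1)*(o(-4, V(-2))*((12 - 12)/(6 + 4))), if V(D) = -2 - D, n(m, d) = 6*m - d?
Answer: 0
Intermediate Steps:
n(m, d) = -d + 6*m
o(B, t) = 3/8 + B/4 (o(B, t) = ((B + 3) + B)/8 = ((3 + B) + B)/8 = (3 + 2*B)/8 = 3/8 + B/4)
n(3, -1)*(o(-4, V(-2))*((12 - 12)/(6 + 4))) = (-1*(-1) + 6*3)*((3/8 + (1/4)*(-4))*((12 - 12)/(6 + 4))) = (1 + 18)*((3/8 - 1)*(0/10)) = 19*(-0/10) = 19*(-5/8*0) = 19*0 = 0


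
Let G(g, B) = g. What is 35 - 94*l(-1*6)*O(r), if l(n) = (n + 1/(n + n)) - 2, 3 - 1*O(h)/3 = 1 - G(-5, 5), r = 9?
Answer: -13607/2 ≈ -6803.5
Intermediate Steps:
O(h) = -9 (O(h) = 9 - 3*(1 - 1*(-5)) = 9 - 3*(1 + 5) = 9 - 3*6 = 9 - 18 = -9)
l(n) = -2 + n + 1/(2*n) (l(n) = (n + 1/(2*n)) - 2 = -2 + n + 1/(2*n))
35 - 94*l(-1*6)*O(r) = 35 - 94*(-2 - 1*6 + 1/(2*((-1*6))))*(-9) = 35 - 94*(-2 - 6 + (1/2)/(-6))*(-9) = 35 - 94*(-2 - 6 + (1/2)*(-1/6))*(-9) = 35 - 94*(-2 - 6 - 1/12)*(-9) = 35 - (-4559)*(-9)/6 = 35 - 94*291/4 = 35 - 13677/2 = -13607/2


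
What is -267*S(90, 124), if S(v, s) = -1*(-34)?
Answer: -9078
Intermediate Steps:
S(v, s) = 34
-267*S(90, 124) = -267*34 = -9078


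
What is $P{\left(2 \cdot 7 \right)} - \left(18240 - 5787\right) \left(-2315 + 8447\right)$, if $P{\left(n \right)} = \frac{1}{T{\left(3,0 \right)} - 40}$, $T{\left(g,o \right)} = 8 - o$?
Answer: $- \frac{2443577473}{32} \approx -7.6362 \cdot 10^{7}$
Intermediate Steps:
$P{\left(n \right)} = - \frac{1}{32}$ ($P{\left(n \right)} = \frac{1}{\left(8 - 0\right) - 40} = \frac{1}{\left(8 + 0\right) - 40} = \frac{1}{8 - 40} = \frac{1}{-32} = - \frac{1}{32}$)
$P{\left(2 \cdot 7 \right)} - \left(18240 - 5787\right) \left(-2315 + 8447\right) = - \frac{1}{32} - \left(18240 - 5787\right) \left(-2315 + 8447\right) = - \frac{1}{32} - 12453 \cdot 6132 = - \frac{1}{32} - 76361796 = - \frac{2443577473}{32}$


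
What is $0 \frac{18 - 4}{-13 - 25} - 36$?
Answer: $-36$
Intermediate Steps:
$0 \frac{18 - 4}{-13 - 25} - 36 = 0 \frac{14}{-13 - 25} - 36 = 0 \frac{14}{-38} - 36 = 0 \cdot 14 \left(- \frac{1}{38}\right) - 36 = 0 \left(- \frac{7}{19}\right) - 36 = 0 - 36 = -36$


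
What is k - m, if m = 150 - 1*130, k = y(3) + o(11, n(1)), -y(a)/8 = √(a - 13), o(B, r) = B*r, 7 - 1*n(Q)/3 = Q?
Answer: 178 - 8*I*√10 ≈ 178.0 - 25.298*I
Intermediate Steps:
n(Q) = 21 - 3*Q
y(a) = -8*√(-13 + a) (y(a) = -8*√(a - 13) = -8*√(-13 + a))
k = 198 - 8*I*√10 (k = -8*√(-13 + 3) + 11*(21 - 3*1) = -8*I*√10 + 11*(21 - 3) = -8*I*√10 + 11*18 = -8*I*√10 + 198 = 198 - 8*I*√10 ≈ 198.0 - 25.298*I)
m = 20 (m = 150 - 130 = 20)
k - m = (198 - 8*I*√10) - 1*20 = (198 - 8*I*√10) - 20 = 178 - 8*I*√10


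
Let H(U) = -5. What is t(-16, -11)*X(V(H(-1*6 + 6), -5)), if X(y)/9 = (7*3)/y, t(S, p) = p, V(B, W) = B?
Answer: 2079/5 ≈ 415.80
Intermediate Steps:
X(y) = 189/y (X(y) = 9*((7*3)/y) = 9*(21/y) = 189/y)
t(-16, -11)*X(V(H(-1*6 + 6), -5)) = -2079/(-5) = -2079*(-1)/5 = -11*(-189/5) = 2079/5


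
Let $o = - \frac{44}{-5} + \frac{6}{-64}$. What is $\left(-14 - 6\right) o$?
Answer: $- \frac{1393}{8} \approx -174.13$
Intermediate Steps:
$o = \frac{1393}{160}$ ($o = \left(-44\right) \left(- \frac{1}{5}\right) + 6 \left(- \frac{1}{64}\right) = \frac{44}{5} - \frac{3}{32} = \frac{1393}{160} \approx 8.7063$)
$\left(-14 - 6\right) o = \left(-14 - 6\right) \frac{1393}{160} = \left(-20\right) \frac{1393}{160} = - \frac{1393}{8}$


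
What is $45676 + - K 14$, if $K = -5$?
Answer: $45746$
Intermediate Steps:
$45676 + - K 14 = 45676 + \left(-1\right) \left(-5\right) 14 = 45676 + 5 \cdot 14 = 45676 + 70 = 45746$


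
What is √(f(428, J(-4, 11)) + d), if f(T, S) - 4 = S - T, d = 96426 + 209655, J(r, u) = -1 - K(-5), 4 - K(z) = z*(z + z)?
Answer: √305702 ≈ 552.90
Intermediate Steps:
K(z) = 4 - 2*z² (K(z) = 4 - z*(z + z) = 4 - z*2*z = 4 - 2*z²)
J(r, u) = 45 (J(r, u) = -1 - (4 - 2*(-5)²) = -1 - (4 - 2*25) = -1 - (4 - 50) = -1 - 1*(-46) = -1 + 46 = 45)
d = 306081
f(T, S) = 4 + S - T (f(T, S) = 4 + (S - T) = 4 + S - T)
√(f(428, J(-4, 11)) + d) = √((4 + 45 - 1*428) + 306081) = √((4 + 45 - 428) + 306081) = √(-379 + 306081) = √305702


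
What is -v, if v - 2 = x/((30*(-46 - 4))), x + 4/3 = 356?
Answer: -1984/1125 ≈ -1.7636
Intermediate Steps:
x = 1064/3 (x = -4/3 + 356 = 1064/3 ≈ 354.67)
v = 1984/1125 (v = 2 + 1064/(3*((30*(-46 - 4)))) = 2 + 1064/(3*((30*(-50)))) = 2 + (1064/3)/(-1500) = 2 + (1064/3)*(-1/1500) = 2 - 266/1125 = 1984/1125 ≈ 1.7636)
-v = -1*1984/1125 = -1984/1125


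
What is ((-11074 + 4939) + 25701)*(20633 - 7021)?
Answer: 266332392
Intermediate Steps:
((-11074 + 4939) + 25701)*(20633 - 7021) = (-6135 + 25701)*13612 = 19566*13612 = 266332392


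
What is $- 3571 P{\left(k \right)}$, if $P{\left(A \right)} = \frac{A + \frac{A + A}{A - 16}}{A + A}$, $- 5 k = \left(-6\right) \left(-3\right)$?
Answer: $- \frac{78562}{49} \approx -1603.3$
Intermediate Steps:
$k = - \frac{18}{5}$ ($k = - \frac{\left(-6\right) \left(-3\right)}{5} = \left(- \frac{1}{5}\right) 18 = - \frac{18}{5} \approx -3.6$)
$P{\left(A \right)} = \frac{A + \frac{2 A}{-16 + A}}{2 A}$
$- 3571 P{\left(k \right)} = - 3571 \frac{-14 - \frac{18}{5}}{2 \left(-16 - \frac{18}{5}\right)} = - 3571 \cdot \frac{1}{2} \frac{1}{- \frac{98}{5}} \left(- \frac{88}{5}\right) = - 3571 \cdot \frac{1}{2} \left(- \frac{5}{98}\right) \left(- \frac{88}{5}\right) = \left(-3571\right) \frac{22}{49} = - \frac{78562}{49}$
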